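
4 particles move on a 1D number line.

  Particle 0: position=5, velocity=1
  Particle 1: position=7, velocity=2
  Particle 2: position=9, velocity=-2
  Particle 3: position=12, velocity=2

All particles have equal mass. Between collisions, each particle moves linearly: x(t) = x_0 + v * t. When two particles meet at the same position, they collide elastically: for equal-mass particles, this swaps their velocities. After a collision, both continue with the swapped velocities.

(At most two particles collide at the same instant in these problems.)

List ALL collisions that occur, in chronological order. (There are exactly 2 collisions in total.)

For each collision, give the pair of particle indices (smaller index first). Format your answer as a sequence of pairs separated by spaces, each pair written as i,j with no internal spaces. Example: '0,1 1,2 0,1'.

Answer: 1,2 0,1

Derivation:
Collision at t=1/2: particles 1 and 2 swap velocities; positions: p0=11/2 p1=8 p2=8 p3=13; velocities now: v0=1 v1=-2 v2=2 v3=2
Collision at t=4/3: particles 0 and 1 swap velocities; positions: p0=19/3 p1=19/3 p2=29/3 p3=44/3; velocities now: v0=-2 v1=1 v2=2 v3=2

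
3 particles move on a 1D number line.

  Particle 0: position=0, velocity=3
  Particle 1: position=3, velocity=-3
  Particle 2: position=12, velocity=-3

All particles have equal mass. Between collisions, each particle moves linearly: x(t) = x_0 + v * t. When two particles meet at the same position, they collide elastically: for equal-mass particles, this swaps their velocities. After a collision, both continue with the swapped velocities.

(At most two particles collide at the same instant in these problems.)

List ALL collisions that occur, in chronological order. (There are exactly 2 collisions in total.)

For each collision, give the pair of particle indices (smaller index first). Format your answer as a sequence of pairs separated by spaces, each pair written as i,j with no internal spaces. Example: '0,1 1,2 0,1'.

Answer: 0,1 1,2

Derivation:
Collision at t=1/2: particles 0 and 1 swap velocities; positions: p0=3/2 p1=3/2 p2=21/2; velocities now: v0=-3 v1=3 v2=-3
Collision at t=2: particles 1 and 2 swap velocities; positions: p0=-3 p1=6 p2=6; velocities now: v0=-3 v1=-3 v2=3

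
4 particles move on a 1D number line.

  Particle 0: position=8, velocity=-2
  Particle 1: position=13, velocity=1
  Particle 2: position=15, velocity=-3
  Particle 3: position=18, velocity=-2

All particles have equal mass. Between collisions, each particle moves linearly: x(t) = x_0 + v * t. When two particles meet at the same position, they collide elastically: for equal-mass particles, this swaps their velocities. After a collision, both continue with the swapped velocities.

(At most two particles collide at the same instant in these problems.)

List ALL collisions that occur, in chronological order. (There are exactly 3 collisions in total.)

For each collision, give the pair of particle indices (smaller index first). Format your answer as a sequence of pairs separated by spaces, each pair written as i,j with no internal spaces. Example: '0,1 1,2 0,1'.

Collision at t=1/2: particles 1 and 2 swap velocities; positions: p0=7 p1=27/2 p2=27/2 p3=17; velocities now: v0=-2 v1=-3 v2=1 v3=-2
Collision at t=5/3: particles 2 and 3 swap velocities; positions: p0=14/3 p1=10 p2=44/3 p3=44/3; velocities now: v0=-2 v1=-3 v2=-2 v3=1
Collision at t=7: particles 0 and 1 swap velocities; positions: p0=-6 p1=-6 p2=4 p3=20; velocities now: v0=-3 v1=-2 v2=-2 v3=1

Answer: 1,2 2,3 0,1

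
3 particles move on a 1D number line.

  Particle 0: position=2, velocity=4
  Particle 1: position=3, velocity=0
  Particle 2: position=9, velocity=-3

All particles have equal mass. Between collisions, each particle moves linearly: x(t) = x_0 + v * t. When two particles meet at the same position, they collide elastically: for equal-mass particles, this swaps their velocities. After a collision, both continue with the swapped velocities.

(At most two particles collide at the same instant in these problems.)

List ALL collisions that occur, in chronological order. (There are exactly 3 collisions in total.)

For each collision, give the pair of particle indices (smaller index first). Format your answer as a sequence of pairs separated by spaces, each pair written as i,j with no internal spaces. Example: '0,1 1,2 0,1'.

Collision at t=1/4: particles 0 and 1 swap velocities; positions: p0=3 p1=3 p2=33/4; velocities now: v0=0 v1=4 v2=-3
Collision at t=1: particles 1 and 2 swap velocities; positions: p0=3 p1=6 p2=6; velocities now: v0=0 v1=-3 v2=4
Collision at t=2: particles 0 and 1 swap velocities; positions: p0=3 p1=3 p2=10; velocities now: v0=-3 v1=0 v2=4

Answer: 0,1 1,2 0,1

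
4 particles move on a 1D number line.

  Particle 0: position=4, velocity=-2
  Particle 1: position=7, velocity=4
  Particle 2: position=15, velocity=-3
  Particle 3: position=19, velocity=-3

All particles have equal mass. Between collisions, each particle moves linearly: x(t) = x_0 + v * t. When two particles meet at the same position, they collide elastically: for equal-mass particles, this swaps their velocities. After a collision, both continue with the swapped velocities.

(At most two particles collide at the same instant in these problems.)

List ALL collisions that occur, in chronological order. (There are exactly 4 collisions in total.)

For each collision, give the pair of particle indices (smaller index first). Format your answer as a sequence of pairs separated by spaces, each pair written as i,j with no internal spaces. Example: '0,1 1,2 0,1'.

Answer: 1,2 2,3 0,1 1,2

Derivation:
Collision at t=8/7: particles 1 and 2 swap velocities; positions: p0=12/7 p1=81/7 p2=81/7 p3=109/7; velocities now: v0=-2 v1=-3 v2=4 v3=-3
Collision at t=12/7: particles 2 and 3 swap velocities; positions: p0=4/7 p1=69/7 p2=97/7 p3=97/7; velocities now: v0=-2 v1=-3 v2=-3 v3=4
Collision at t=11: particles 0 and 1 swap velocities; positions: p0=-18 p1=-18 p2=-14 p3=51; velocities now: v0=-3 v1=-2 v2=-3 v3=4
Collision at t=15: particles 1 and 2 swap velocities; positions: p0=-30 p1=-26 p2=-26 p3=67; velocities now: v0=-3 v1=-3 v2=-2 v3=4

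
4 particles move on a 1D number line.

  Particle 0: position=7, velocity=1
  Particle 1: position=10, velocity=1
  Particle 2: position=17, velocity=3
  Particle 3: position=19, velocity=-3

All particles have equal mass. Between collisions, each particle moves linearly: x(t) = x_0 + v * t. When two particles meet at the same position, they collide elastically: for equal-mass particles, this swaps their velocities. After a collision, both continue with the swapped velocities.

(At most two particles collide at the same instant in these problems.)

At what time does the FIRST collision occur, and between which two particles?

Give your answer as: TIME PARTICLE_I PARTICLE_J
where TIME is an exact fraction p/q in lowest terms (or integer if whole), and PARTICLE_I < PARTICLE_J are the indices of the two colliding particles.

Pair (0,1): pos 7,10 vel 1,1 -> not approaching (rel speed 0 <= 0)
Pair (1,2): pos 10,17 vel 1,3 -> not approaching (rel speed -2 <= 0)
Pair (2,3): pos 17,19 vel 3,-3 -> gap=2, closing at 6/unit, collide at t=1/3
Earliest collision: t=1/3 between 2 and 3

Answer: 1/3 2 3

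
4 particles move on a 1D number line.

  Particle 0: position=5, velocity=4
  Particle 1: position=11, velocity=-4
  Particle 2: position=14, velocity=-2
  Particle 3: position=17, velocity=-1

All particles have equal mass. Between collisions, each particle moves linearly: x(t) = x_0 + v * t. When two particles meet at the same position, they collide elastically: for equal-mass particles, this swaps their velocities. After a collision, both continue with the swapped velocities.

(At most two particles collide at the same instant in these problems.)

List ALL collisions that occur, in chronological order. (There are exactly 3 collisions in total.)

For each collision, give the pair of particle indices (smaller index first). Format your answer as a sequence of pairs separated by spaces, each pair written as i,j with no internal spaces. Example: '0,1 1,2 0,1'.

Answer: 0,1 1,2 2,3

Derivation:
Collision at t=3/4: particles 0 and 1 swap velocities; positions: p0=8 p1=8 p2=25/2 p3=65/4; velocities now: v0=-4 v1=4 v2=-2 v3=-1
Collision at t=3/2: particles 1 and 2 swap velocities; positions: p0=5 p1=11 p2=11 p3=31/2; velocities now: v0=-4 v1=-2 v2=4 v3=-1
Collision at t=12/5: particles 2 and 3 swap velocities; positions: p0=7/5 p1=46/5 p2=73/5 p3=73/5; velocities now: v0=-4 v1=-2 v2=-1 v3=4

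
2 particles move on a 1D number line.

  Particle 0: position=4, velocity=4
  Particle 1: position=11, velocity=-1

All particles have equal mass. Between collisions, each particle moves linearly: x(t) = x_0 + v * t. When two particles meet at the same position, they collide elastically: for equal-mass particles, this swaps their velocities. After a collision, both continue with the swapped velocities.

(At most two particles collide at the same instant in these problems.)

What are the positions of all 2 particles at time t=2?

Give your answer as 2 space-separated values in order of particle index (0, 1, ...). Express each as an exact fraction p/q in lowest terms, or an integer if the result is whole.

Answer: 9 12

Derivation:
Collision at t=7/5: particles 0 and 1 swap velocities; positions: p0=48/5 p1=48/5; velocities now: v0=-1 v1=4
Advance to t=2 (no further collisions before then); velocities: v0=-1 v1=4; positions = 9 12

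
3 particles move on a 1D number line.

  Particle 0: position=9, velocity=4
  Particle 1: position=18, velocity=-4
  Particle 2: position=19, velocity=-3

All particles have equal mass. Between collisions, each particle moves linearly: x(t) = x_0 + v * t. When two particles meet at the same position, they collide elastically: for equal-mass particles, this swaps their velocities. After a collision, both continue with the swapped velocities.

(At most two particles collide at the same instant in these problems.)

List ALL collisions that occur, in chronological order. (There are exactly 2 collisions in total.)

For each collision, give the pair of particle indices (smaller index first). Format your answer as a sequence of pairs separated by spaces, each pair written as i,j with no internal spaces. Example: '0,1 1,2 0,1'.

Answer: 0,1 1,2

Derivation:
Collision at t=9/8: particles 0 and 1 swap velocities; positions: p0=27/2 p1=27/2 p2=125/8; velocities now: v0=-4 v1=4 v2=-3
Collision at t=10/7: particles 1 and 2 swap velocities; positions: p0=86/7 p1=103/7 p2=103/7; velocities now: v0=-4 v1=-3 v2=4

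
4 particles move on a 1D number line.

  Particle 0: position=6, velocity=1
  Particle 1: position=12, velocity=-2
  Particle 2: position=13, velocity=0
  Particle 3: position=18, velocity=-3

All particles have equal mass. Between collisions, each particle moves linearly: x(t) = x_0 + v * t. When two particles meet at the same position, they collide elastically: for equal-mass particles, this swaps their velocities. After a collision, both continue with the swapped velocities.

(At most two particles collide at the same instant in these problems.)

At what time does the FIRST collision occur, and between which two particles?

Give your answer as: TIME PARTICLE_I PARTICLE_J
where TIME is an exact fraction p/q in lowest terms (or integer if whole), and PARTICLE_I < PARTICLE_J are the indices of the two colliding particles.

Answer: 5/3 2 3

Derivation:
Pair (0,1): pos 6,12 vel 1,-2 -> gap=6, closing at 3/unit, collide at t=2
Pair (1,2): pos 12,13 vel -2,0 -> not approaching (rel speed -2 <= 0)
Pair (2,3): pos 13,18 vel 0,-3 -> gap=5, closing at 3/unit, collide at t=5/3
Earliest collision: t=5/3 between 2 and 3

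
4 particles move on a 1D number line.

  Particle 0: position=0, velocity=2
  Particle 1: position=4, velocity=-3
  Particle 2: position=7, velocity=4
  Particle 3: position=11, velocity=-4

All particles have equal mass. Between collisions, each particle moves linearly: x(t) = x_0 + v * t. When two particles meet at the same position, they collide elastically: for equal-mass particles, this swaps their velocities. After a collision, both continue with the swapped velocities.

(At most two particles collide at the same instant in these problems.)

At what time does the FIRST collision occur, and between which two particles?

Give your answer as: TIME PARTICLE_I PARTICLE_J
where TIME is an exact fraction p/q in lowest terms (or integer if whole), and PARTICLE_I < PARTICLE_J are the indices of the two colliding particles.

Answer: 1/2 2 3

Derivation:
Pair (0,1): pos 0,4 vel 2,-3 -> gap=4, closing at 5/unit, collide at t=4/5
Pair (1,2): pos 4,7 vel -3,4 -> not approaching (rel speed -7 <= 0)
Pair (2,3): pos 7,11 vel 4,-4 -> gap=4, closing at 8/unit, collide at t=1/2
Earliest collision: t=1/2 between 2 and 3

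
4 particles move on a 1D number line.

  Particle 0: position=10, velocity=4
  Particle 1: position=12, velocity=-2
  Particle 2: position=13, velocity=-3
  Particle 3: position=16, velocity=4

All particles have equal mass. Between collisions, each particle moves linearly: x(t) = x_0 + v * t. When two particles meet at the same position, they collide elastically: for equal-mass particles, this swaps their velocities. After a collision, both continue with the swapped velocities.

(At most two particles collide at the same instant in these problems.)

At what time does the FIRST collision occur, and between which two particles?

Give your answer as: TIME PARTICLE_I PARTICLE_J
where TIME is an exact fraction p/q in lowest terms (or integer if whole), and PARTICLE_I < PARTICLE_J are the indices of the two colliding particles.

Answer: 1/3 0 1

Derivation:
Pair (0,1): pos 10,12 vel 4,-2 -> gap=2, closing at 6/unit, collide at t=1/3
Pair (1,2): pos 12,13 vel -2,-3 -> gap=1, closing at 1/unit, collide at t=1
Pair (2,3): pos 13,16 vel -3,4 -> not approaching (rel speed -7 <= 0)
Earliest collision: t=1/3 between 0 and 1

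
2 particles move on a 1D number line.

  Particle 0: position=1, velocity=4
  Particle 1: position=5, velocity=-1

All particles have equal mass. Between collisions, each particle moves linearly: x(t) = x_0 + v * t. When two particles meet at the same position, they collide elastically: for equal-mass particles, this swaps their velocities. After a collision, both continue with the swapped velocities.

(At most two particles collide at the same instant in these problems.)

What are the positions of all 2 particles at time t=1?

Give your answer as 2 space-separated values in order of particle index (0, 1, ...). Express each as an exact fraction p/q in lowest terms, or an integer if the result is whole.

Answer: 4 5

Derivation:
Collision at t=4/5: particles 0 and 1 swap velocities; positions: p0=21/5 p1=21/5; velocities now: v0=-1 v1=4
Advance to t=1 (no further collisions before then); velocities: v0=-1 v1=4; positions = 4 5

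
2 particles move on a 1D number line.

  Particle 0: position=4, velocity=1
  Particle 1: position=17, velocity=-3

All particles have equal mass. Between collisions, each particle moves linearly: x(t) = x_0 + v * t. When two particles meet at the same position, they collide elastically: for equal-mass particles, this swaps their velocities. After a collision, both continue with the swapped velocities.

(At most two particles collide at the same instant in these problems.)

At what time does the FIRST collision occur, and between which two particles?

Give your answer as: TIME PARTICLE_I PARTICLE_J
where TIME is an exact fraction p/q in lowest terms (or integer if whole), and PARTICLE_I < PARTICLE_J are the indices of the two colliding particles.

Answer: 13/4 0 1

Derivation:
Pair (0,1): pos 4,17 vel 1,-3 -> gap=13, closing at 4/unit, collide at t=13/4
Earliest collision: t=13/4 between 0 and 1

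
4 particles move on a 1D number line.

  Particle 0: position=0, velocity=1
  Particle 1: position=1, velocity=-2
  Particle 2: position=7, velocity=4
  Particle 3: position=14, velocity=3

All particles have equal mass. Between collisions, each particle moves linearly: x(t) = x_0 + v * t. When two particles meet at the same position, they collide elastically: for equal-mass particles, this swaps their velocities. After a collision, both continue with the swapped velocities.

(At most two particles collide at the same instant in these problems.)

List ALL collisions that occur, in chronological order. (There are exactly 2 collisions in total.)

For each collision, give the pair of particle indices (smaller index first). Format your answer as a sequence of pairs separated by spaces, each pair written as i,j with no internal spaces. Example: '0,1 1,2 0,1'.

Collision at t=1/3: particles 0 and 1 swap velocities; positions: p0=1/3 p1=1/3 p2=25/3 p3=15; velocities now: v0=-2 v1=1 v2=4 v3=3
Collision at t=7: particles 2 and 3 swap velocities; positions: p0=-13 p1=7 p2=35 p3=35; velocities now: v0=-2 v1=1 v2=3 v3=4

Answer: 0,1 2,3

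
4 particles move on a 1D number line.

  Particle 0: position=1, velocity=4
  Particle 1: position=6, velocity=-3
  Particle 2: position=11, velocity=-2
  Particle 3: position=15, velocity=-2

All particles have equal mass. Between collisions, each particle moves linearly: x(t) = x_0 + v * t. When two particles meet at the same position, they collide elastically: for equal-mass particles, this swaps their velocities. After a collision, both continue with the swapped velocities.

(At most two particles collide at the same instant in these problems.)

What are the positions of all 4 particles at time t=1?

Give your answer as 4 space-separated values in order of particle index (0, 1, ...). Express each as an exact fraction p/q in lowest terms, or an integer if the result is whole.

Answer: 3 5 9 13

Derivation:
Collision at t=5/7: particles 0 and 1 swap velocities; positions: p0=27/7 p1=27/7 p2=67/7 p3=95/7; velocities now: v0=-3 v1=4 v2=-2 v3=-2
Advance to t=1 (no further collisions before then); velocities: v0=-3 v1=4 v2=-2 v3=-2; positions = 3 5 9 13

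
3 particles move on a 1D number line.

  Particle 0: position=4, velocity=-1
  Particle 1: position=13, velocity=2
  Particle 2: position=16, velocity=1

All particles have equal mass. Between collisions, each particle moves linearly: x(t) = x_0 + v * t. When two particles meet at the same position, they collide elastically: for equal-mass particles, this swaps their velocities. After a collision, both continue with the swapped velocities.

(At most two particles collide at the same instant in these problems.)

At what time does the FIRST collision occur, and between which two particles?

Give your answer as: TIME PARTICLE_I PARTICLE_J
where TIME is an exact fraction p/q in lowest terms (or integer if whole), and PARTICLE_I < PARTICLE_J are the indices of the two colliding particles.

Answer: 3 1 2

Derivation:
Pair (0,1): pos 4,13 vel -1,2 -> not approaching (rel speed -3 <= 0)
Pair (1,2): pos 13,16 vel 2,1 -> gap=3, closing at 1/unit, collide at t=3
Earliest collision: t=3 between 1 and 2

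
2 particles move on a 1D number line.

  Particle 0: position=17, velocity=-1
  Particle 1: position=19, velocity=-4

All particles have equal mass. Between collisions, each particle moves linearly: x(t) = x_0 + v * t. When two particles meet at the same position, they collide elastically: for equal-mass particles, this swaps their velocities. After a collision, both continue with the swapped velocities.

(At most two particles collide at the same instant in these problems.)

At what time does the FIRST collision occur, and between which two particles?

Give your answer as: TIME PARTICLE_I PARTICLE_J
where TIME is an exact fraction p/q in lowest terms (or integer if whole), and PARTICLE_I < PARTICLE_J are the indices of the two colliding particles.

Answer: 2/3 0 1

Derivation:
Pair (0,1): pos 17,19 vel -1,-4 -> gap=2, closing at 3/unit, collide at t=2/3
Earliest collision: t=2/3 between 0 and 1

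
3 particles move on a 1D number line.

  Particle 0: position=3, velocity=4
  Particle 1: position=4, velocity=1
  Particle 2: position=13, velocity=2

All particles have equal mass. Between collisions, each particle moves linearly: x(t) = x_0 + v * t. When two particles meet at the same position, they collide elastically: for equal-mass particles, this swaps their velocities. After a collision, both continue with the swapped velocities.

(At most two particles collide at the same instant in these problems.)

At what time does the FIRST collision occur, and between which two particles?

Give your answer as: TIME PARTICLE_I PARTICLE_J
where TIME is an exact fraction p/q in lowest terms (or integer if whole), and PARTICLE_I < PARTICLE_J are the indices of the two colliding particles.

Pair (0,1): pos 3,4 vel 4,1 -> gap=1, closing at 3/unit, collide at t=1/3
Pair (1,2): pos 4,13 vel 1,2 -> not approaching (rel speed -1 <= 0)
Earliest collision: t=1/3 between 0 and 1

Answer: 1/3 0 1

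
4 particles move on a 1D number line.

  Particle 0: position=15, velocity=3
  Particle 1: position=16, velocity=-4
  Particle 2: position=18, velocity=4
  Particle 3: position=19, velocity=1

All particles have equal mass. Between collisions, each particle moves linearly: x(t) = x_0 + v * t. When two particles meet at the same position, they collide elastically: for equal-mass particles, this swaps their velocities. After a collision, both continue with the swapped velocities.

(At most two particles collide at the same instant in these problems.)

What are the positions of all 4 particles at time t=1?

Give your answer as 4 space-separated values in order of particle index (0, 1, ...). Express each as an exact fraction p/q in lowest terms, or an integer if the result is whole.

Answer: 12 18 20 22

Derivation:
Collision at t=1/7: particles 0 and 1 swap velocities; positions: p0=108/7 p1=108/7 p2=130/7 p3=134/7; velocities now: v0=-4 v1=3 v2=4 v3=1
Collision at t=1/3: particles 2 and 3 swap velocities; positions: p0=44/3 p1=16 p2=58/3 p3=58/3; velocities now: v0=-4 v1=3 v2=1 v3=4
Advance to t=1 (no further collisions before then); velocities: v0=-4 v1=3 v2=1 v3=4; positions = 12 18 20 22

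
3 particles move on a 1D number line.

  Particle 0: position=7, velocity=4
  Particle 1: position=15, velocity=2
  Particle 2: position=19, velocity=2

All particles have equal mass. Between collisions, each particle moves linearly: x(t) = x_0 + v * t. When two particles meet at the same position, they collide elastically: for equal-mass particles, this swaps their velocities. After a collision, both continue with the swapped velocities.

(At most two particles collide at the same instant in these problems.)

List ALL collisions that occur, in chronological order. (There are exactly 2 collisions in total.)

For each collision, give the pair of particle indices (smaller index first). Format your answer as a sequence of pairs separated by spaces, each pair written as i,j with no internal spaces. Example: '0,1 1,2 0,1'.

Answer: 0,1 1,2

Derivation:
Collision at t=4: particles 0 and 1 swap velocities; positions: p0=23 p1=23 p2=27; velocities now: v0=2 v1=4 v2=2
Collision at t=6: particles 1 and 2 swap velocities; positions: p0=27 p1=31 p2=31; velocities now: v0=2 v1=2 v2=4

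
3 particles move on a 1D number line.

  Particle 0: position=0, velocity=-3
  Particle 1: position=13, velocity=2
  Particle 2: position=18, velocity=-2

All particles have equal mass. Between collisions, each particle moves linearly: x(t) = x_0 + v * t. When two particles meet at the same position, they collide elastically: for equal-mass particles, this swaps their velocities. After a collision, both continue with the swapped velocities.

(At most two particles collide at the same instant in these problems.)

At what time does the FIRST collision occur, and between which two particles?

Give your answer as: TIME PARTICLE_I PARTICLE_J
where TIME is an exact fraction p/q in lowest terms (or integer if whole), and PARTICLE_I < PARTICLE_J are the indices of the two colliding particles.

Pair (0,1): pos 0,13 vel -3,2 -> not approaching (rel speed -5 <= 0)
Pair (1,2): pos 13,18 vel 2,-2 -> gap=5, closing at 4/unit, collide at t=5/4
Earliest collision: t=5/4 between 1 and 2

Answer: 5/4 1 2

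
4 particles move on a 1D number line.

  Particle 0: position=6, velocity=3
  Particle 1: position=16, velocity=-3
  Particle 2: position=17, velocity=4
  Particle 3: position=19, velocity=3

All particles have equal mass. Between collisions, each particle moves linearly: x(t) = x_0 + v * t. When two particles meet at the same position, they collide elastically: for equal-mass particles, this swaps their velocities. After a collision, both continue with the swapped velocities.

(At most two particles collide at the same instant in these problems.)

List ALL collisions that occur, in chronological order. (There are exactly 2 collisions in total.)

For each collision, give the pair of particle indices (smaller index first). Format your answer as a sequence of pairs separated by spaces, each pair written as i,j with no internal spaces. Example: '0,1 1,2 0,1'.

Answer: 0,1 2,3

Derivation:
Collision at t=5/3: particles 0 and 1 swap velocities; positions: p0=11 p1=11 p2=71/3 p3=24; velocities now: v0=-3 v1=3 v2=4 v3=3
Collision at t=2: particles 2 and 3 swap velocities; positions: p0=10 p1=12 p2=25 p3=25; velocities now: v0=-3 v1=3 v2=3 v3=4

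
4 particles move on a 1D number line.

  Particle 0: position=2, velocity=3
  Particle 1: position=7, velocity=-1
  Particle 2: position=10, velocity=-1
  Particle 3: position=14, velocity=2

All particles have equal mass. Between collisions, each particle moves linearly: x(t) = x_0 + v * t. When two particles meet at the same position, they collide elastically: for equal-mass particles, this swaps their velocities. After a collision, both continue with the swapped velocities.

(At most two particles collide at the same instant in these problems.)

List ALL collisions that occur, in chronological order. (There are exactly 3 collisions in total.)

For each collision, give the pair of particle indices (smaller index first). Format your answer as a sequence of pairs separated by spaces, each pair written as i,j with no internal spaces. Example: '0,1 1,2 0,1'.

Collision at t=5/4: particles 0 and 1 swap velocities; positions: p0=23/4 p1=23/4 p2=35/4 p3=33/2; velocities now: v0=-1 v1=3 v2=-1 v3=2
Collision at t=2: particles 1 and 2 swap velocities; positions: p0=5 p1=8 p2=8 p3=18; velocities now: v0=-1 v1=-1 v2=3 v3=2
Collision at t=12: particles 2 and 3 swap velocities; positions: p0=-5 p1=-2 p2=38 p3=38; velocities now: v0=-1 v1=-1 v2=2 v3=3

Answer: 0,1 1,2 2,3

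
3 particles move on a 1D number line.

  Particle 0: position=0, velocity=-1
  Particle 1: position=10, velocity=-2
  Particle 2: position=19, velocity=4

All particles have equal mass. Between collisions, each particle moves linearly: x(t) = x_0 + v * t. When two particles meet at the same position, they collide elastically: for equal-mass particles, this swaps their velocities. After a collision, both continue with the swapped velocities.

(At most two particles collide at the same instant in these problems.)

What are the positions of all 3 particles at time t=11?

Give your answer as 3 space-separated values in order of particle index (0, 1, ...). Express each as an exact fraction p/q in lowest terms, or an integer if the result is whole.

Collision at t=10: particles 0 and 1 swap velocities; positions: p0=-10 p1=-10 p2=59; velocities now: v0=-2 v1=-1 v2=4
Advance to t=11 (no further collisions before then); velocities: v0=-2 v1=-1 v2=4; positions = -12 -11 63

Answer: -12 -11 63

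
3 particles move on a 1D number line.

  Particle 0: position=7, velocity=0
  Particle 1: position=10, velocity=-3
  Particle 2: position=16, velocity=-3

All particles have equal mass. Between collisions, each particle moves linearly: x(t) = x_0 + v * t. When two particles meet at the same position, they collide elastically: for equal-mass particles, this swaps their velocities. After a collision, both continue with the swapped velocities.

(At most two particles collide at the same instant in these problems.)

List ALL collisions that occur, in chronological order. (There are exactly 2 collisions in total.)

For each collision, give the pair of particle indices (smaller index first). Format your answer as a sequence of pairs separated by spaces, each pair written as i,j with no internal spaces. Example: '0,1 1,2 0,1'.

Collision at t=1: particles 0 and 1 swap velocities; positions: p0=7 p1=7 p2=13; velocities now: v0=-3 v1=0 v2=-3
Collision at t=3: particles 1 and 2 swap velocities; positions: p0=1 p1=7 p2=7; velocities now: v0=-3 v1=-3 v2=0

Answer: 0,1 1,2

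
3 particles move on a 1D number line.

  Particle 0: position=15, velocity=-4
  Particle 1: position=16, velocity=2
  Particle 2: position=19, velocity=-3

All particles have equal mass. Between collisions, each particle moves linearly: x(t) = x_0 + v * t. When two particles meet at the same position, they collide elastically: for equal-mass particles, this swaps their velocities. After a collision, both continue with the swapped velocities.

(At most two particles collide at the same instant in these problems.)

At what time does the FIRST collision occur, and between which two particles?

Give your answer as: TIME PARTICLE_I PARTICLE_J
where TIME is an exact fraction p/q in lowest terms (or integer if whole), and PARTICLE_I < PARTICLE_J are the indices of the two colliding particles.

Answer: 3/5 1 2

Derivation:
Pair (0,1): pos 15,16 vel -4,2 -> not approaching (rel speed -6 <= 0)
Pair (1,2): pos 16,19 vel 2,-3 -> gap=3, closing at 5/unit, collide at t=3/5
Earliest collision: t=3/5 between 1 and 2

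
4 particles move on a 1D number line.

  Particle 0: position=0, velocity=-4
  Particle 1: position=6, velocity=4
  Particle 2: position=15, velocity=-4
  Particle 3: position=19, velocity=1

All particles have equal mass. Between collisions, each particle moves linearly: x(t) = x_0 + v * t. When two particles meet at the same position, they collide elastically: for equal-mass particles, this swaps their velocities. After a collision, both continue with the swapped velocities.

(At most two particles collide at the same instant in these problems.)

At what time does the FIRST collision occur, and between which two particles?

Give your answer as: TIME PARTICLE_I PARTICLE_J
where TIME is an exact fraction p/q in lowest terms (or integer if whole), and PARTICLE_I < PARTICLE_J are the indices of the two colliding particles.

Pair (0,1): pos 0,6 vel -4,4 -> not approaching (rel speed -8 <= 0)
Pair (1,2): pos 6,15 vel 4,-4 -> gap=9, closing at 8/unit, collide at t=9/8
Pair (2,3): pos 15,19 vel -4,1 -> not approaching (rel speed -5 <= 0)
Earliest collision: t=9/8 between 1 and 2

Answer: 9/8 1 2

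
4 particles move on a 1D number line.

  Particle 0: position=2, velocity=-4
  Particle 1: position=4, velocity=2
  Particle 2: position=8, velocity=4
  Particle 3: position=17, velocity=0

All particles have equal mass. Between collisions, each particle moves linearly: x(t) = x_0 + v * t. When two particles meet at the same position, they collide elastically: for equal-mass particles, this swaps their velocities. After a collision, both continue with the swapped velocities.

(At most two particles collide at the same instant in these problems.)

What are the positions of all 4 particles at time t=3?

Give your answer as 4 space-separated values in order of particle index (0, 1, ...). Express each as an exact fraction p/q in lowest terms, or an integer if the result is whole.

Answer: -10 10 17 20

Derivation:
Collision at t=9/4: particles 2 and 3 swap velocities; positions: p0=-7 p1=17/2 p2=17 p3=17; velocities now: v0=-4 v1=2 v2=0 v3=4
Advance to t=3 (no further collisions before then); velocities: v0=-4 v1=2 v2=0 v3=4; positions = -10 10 17 20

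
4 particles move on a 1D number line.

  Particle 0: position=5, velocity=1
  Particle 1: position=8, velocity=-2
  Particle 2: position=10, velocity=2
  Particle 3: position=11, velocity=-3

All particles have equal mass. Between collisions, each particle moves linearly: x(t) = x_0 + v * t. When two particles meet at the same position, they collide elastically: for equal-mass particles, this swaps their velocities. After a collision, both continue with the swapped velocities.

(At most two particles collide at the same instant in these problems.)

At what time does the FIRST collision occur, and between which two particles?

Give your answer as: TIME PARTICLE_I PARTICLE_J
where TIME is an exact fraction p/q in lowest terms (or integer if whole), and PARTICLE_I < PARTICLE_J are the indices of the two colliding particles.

Pair (0,1): pos 5,8 vel 1,-2 -> gap=3, closing at 3/unit, collide at t=1
Pair (1,2): pos 8,10 vel -2,2 -> not approaching (rel speed -4 <= 0)
Pair (2,3): pos 10,11 vel 2,-3 -> gap=1, closing at 5/unit, collide at t=1/5
Earliest collision: t=1/5 between 2 and 3

Answer: 1/5 2 3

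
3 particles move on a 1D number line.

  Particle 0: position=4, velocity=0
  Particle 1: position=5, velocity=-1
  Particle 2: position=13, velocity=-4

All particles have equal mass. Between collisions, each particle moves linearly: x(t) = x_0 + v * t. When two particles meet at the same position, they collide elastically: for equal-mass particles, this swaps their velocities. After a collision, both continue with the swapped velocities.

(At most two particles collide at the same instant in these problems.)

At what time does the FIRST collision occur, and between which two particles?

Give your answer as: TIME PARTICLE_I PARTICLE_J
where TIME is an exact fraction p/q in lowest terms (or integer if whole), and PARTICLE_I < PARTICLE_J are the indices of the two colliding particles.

Pair (0,1): pos 4,5 vel 0,-1 -> gap=1, closing at 1/unit, collide at t=1
Pair (1,2): pos 5,13 vel -1,-4 -> gap=8, closing at 3/unit, collide at t=8/3
Earliest collision: t=1 between 0 and 1

Answer: 1 0 1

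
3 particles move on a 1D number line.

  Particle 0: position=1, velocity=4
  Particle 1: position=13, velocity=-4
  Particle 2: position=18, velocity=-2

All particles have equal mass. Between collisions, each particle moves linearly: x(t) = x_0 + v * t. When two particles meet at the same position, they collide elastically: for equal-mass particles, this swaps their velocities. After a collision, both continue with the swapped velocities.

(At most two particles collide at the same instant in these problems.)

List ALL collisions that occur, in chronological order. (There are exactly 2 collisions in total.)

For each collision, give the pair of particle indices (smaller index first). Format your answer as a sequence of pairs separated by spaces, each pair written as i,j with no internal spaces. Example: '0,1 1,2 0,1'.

Answer: 0,1 1,2

Derivation:
Collision at t=3/2: particles 0 and 1 swap velocities; positions: p0=7 p1=7 p2=15; velocities now: v0=-4 v1=4 v2=-2
Collision at t=17/6: particles 1 and 2 swap velocities; positions: p0=5/3 p1=37/3 p2=37/3; velocities now: v0=-4 v1=-2 v2=4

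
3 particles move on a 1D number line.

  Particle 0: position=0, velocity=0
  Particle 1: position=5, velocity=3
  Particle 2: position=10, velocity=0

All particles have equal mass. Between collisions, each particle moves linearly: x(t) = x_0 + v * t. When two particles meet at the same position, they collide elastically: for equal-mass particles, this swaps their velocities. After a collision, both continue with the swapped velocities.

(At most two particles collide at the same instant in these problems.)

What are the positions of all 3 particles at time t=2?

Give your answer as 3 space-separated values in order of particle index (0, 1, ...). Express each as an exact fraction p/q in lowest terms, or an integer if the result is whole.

Answer: 0 10 11

Derivation:
Collision at t=5/3: particles 1 and 2 swap velocities; positions: p0=0 p1=10 p2=10; velocities now: v0=0 v1=0 v2=3
Advance to t=2 (no further collisions before then); velocities: v0=0 v1=0 v2=3; positions = 0 10 11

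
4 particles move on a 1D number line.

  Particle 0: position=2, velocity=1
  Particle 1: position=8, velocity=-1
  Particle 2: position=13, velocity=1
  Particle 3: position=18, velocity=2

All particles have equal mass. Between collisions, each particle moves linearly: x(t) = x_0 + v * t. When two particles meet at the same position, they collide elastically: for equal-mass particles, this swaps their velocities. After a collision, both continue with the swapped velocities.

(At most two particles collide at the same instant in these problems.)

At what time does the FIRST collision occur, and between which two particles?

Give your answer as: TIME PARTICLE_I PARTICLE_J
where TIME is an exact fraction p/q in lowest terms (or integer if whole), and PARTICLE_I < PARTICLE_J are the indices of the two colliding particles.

Answer: 3 0 1

Derivation:
Pair (0,1): pos 2,8 vel 1,-1 -> gap=6, closing at 2/unit, collide at t=3
Pair (1,2): pos 8,13 vel -1,1 -> not approaching (rel speed -2 <= 0)
Pair (2,3): pos 13,18 vel 1,2 -> not approaching (rel speed -1 <= 0)
Earliest collision: t=3 between 0 and 1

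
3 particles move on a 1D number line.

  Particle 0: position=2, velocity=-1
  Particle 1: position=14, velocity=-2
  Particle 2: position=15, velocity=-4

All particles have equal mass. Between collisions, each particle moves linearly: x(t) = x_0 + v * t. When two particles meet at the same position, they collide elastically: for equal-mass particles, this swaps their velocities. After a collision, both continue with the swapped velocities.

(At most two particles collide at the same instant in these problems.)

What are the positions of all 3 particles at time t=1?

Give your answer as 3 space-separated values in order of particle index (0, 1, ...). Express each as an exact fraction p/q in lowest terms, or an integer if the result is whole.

Collision at t=1/2: particles 1 and 2 swap velocities; positions: p0=3/2 p1=13 p2=13; velocities now: v0=-1 v1=-4 v2=-2
Advance to t=1 (no further collisions before then); velocities: v0=-1 v1=-4 v2=-2; positions = 1 11 12

Answer: 1 11 12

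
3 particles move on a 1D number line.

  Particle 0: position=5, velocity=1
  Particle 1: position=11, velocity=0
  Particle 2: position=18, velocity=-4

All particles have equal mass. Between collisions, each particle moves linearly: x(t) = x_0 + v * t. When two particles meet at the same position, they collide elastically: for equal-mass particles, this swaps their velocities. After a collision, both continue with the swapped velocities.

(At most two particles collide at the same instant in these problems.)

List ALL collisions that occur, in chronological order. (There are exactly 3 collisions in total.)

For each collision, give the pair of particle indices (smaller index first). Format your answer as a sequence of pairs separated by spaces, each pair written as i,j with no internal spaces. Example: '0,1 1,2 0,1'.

Collision at t=7/4: particles 1 and 2 swap velocities; positions: p0=27/4 p1=11 p2=11; velocities now: v0=1 v1=-4 v2=0
Collision at t=13/5: particles 0 and 1 swap velocities; positions: p0=38/5 p1=38/5 p2=11; velocities now: v0=-4 v1=1 v2=0
Collision at t=6: particles 1 and 2 swap velocities; positions: p0=-6 p1=11 p2=11; velocities now: v0=-4 v1=0 v2=1

Answer: 1,2 0,1 1,2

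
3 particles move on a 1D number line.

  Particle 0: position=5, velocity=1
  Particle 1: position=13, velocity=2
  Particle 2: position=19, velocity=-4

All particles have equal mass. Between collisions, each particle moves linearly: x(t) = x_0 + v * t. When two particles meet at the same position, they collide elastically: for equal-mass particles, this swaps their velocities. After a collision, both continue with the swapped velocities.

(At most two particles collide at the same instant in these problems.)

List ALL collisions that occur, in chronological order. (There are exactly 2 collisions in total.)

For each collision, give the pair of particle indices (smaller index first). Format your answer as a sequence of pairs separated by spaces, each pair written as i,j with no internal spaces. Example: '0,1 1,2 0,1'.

Answer: 1,2 0,1

Derivation:
Collision at t=1: particles 1 and 2 swap velocities; positions: p0=6 p1=15 p2=15; velocities now: v0=1 v1=-4 v2=2
Collision at t=14/5: particles 0 and 1 swap velocities; positions: p0=39/5 p1=39/5 p2=93/5; velocities now: v0=-4 v1=1 v2=2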